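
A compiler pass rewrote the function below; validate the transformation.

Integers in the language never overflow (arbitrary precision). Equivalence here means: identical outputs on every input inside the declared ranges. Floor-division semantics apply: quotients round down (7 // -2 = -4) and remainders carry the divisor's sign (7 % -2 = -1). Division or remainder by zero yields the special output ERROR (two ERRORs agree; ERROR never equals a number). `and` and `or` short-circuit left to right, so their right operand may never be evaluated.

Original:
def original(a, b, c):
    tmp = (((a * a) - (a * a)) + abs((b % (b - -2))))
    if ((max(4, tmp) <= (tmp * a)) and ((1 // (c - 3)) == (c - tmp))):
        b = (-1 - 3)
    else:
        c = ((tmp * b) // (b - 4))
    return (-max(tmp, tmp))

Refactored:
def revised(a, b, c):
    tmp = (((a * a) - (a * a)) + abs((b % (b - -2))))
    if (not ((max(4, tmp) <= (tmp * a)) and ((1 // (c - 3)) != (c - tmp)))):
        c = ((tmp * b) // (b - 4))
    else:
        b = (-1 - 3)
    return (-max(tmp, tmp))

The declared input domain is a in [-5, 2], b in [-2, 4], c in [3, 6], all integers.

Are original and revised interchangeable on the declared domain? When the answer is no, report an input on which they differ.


There is a counterexample at a=1, b=4, c=4: ERROR on one side, -4 on the other.
original: tmp := 4 | ((max(4, tmp) <= (tmp * a)) and ((1 // (c - 3)) == (c - tmp))): false | divide-by-zero, output ERROR
revised: tmp := 4 | (not ((max(4, tmp) <= (tmp * a)) and ((1 // (c - 3)) != (c - tmp)))): false | b := -4 | result -4
verdict: not equivalent; witness: a=1, b=4, c=4


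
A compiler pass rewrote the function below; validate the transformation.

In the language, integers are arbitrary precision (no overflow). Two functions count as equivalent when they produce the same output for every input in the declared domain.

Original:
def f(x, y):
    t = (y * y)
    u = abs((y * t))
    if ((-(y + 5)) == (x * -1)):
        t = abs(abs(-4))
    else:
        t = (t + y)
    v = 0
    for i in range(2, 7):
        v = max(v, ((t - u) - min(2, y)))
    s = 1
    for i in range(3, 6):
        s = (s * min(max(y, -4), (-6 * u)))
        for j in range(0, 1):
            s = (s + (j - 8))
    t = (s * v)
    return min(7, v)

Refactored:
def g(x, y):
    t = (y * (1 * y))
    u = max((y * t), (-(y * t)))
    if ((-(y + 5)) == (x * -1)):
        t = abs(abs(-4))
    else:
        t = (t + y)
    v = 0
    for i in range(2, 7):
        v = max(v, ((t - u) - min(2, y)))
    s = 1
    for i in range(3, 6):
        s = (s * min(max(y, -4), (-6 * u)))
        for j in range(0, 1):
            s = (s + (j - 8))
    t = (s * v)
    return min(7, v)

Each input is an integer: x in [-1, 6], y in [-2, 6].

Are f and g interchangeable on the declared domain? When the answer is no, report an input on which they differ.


Reading the diff, among the changes: arithmetic usage differs, plus constant usage differs, plus min/max/abs usage differs.
As a probe, take x=0, y=5: f runs t becomes 25; next u becomes 125; next ((-(y + 5)) == (x * -1)) evaluates to false; next t becomes 30; next v becomes 0; next at i=2:; next v becomes 0; next at i=3:; next v becomes 0; next at i=4:; next v becomes 0; next at i=5:; next v becomes 0; next at i=6:; next v becomes 0; next s becomes 1; next at i=3:; next s becomes -750; next at j=0:; next s becomes -758; next at i=4:; next s becomes 568500; next at j=0:; next s becomes 568492; next at i=5:; next s becomes -426369000; next at j=0:; next s becomes -426369008; next t becomes 0; next final value 0; g runs t becomes 25; next u becomes 125; next ((-(y + 5)) == (x * -1)) evaluates to false; next t becomes 30; next v becomes 0; next at i=2:; next v becomes 0; next at i=3:; next v becomes 0; next at i=4:; next v becomes 0; next at i=5:; next v becomes 0; next at i=6:; next v becomes 0; next s becomes 1; next at i=3:; next s becomes -750; next at j=0:; next s becomes -758; next at i=4:; next s becomes 568500; next at j=0:; next s becomes 568492; next at i=5:; next s becomes -426369000; next at j=0:; next s becomes -426369008; next t becomes 0; next final value 0; both end at 0.
An exhaustive pass over the 72 declared inputs shows identical outputs.
verdict: equivalent


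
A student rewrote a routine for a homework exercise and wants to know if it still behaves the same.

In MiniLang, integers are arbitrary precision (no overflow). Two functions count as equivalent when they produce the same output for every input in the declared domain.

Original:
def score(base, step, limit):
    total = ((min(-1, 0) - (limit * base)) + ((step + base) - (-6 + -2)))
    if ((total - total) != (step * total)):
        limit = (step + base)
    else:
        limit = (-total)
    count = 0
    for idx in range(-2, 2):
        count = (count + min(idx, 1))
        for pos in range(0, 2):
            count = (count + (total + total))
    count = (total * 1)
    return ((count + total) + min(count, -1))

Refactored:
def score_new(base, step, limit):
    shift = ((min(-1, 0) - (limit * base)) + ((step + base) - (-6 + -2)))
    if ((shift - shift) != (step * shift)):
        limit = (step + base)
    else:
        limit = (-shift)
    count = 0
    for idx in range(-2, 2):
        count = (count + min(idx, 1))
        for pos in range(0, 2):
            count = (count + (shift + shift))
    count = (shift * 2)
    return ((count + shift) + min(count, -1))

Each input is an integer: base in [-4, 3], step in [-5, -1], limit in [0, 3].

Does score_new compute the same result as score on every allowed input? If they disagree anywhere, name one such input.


Take base=-4, step=-5, limit=0.
score: total := -2 | ((total - total) != (step * total)): true | limit := -9 | count := 0 | iter idx=-2: | count := -2 | iter pos=0: | count := -6 | iter pos=1: | count := -10 | iter idx=-1: | count := -11 | iter pos=0: | count := -15 | iter pos=1: | count := -19 | iter idx=0: | count := -19 | iter pos=0: | count := -23 | iter pos=1: | count := -27 | iter idx=1: | count := -26 | iter pos=0: | count := -30 | iter pos=1: | count := -34 | count := -2 | result -6
score_new: shift := -2 | ((shift - shift) != (step * shift)): true | limit := -9 | count := 0 | iter idx=-2: | count := -2 | iter pos=0: | count := -6 | iter pos=1: | count := -10 | iter idx=-1: | count := -11 | iter pos=0: | count := -15 | iter pos=1: | count := -19 | iter idx=0: | count := -19 | iter pos=0: | count := -23 | iter pos=1: | count := -27 | iter idx=1: | count := -26 | iter pos=0: | count := -30 | iter pos=1: | count := -34 | count := -4 | result -10
-6 and -10 differ, so these are not the same function on this domain.
verdict: not equivalent; witness: base=-4, step=-5, limit=0


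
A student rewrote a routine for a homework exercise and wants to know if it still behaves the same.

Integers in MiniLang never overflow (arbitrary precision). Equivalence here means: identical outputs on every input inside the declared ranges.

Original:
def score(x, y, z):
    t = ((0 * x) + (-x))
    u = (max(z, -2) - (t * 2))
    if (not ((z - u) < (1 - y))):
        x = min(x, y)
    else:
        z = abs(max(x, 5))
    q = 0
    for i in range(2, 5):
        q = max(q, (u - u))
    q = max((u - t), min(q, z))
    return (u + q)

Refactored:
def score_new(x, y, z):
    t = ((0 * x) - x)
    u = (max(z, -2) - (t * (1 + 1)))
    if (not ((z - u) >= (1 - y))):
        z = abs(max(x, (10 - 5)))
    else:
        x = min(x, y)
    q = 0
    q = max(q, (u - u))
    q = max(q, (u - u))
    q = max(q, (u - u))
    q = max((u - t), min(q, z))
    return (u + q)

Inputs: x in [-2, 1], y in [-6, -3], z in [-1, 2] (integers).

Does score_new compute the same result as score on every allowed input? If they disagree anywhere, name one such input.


Reading the diff, among the changes: statement counts differ; also loop structure differs; also arithmetic usage differs; also comparison usage differs; also constant usage differs; also min/max/abs usage differs; also local variable names differ.
Spot check at x=0, y=-4, z=0 — score: t=0, then u=0, then (not ((z - u) < (1 - y))) is false, then z=5, then q=0, then (i=2), then q=0, then (i=3), then q=0, then (i=4), then q=0, then q=0, then returns 0. score_new: t=0, then u=0, then (not ((z - u) >= (1 - y))) is true, then z=5, then q=0, then q=0, then q=0, then q=0, then q=0, then returns 0. Both give 0.
Sweeping the whole domain (64 inputs) finds no disagreement.
verdict: equivalent


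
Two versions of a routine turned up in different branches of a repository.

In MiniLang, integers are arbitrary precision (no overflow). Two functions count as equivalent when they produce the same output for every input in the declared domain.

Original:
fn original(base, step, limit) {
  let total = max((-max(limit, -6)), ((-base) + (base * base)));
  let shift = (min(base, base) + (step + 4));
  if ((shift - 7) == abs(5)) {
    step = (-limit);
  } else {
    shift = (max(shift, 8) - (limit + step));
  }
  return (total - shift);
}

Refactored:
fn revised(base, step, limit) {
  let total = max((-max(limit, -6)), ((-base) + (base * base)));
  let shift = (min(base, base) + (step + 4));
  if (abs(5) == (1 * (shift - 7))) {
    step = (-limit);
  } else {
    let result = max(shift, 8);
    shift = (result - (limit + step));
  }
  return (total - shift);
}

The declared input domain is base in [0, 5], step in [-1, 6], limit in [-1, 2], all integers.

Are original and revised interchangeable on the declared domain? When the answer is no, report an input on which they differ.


Side by side, the visible changes include: statement counts differ; also local variable names differ; also arithmetic usage differs; also constant usage differs.
Tracing base=5, step=2, limit=1: original: total := 20 | shift := 11 | ((shift - 7) == abs(5)): false | shift := 8 | result 12 | revised: total := 20 | shift := 11 | (abs(5) == (1 * (shift - 7))): false | result := 11 | shift := 8 | result 12 — matching result 12.
Checked all 192 inputs in the declared domain: the outputs agree on every one.
verdict: equivalent


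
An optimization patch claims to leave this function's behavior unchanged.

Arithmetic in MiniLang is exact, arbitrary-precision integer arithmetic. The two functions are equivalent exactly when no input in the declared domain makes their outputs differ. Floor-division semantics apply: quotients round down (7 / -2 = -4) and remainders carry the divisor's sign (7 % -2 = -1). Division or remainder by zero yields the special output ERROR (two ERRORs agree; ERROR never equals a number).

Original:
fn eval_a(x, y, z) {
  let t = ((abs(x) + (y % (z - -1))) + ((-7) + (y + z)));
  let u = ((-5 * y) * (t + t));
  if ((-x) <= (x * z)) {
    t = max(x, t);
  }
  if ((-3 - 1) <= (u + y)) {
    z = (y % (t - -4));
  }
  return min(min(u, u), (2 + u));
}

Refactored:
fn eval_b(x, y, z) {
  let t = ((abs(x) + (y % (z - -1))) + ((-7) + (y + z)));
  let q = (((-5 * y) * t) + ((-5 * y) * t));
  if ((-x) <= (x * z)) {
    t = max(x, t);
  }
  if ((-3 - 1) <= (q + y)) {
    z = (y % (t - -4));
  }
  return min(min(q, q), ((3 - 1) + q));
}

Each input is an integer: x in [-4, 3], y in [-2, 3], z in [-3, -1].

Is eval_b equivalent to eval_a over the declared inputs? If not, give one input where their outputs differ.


This is a faithful refactor — arithmetic usage differs, plus constant usage differs, plus local variable names differ, but the computed results match everywhere.
Spot check at x=0, y=3, z=-3 — eval_a: t=-8, then u=240, then ((-x) <= (x * z)) is true, then t=0, then ((-3 - 1) <= (u + y)) is true, then z=3, then returns 240. eval_b: t=-8, then q=240, then ((-x) <= (x * z)) is true, then t=0, then ((-3 - 1) <= (q + y)) is true, then z=3, then returns 240. Both give 240.
Sweeping the whole domain (144 inputs) finds no disagreement.
verdict: equivalent


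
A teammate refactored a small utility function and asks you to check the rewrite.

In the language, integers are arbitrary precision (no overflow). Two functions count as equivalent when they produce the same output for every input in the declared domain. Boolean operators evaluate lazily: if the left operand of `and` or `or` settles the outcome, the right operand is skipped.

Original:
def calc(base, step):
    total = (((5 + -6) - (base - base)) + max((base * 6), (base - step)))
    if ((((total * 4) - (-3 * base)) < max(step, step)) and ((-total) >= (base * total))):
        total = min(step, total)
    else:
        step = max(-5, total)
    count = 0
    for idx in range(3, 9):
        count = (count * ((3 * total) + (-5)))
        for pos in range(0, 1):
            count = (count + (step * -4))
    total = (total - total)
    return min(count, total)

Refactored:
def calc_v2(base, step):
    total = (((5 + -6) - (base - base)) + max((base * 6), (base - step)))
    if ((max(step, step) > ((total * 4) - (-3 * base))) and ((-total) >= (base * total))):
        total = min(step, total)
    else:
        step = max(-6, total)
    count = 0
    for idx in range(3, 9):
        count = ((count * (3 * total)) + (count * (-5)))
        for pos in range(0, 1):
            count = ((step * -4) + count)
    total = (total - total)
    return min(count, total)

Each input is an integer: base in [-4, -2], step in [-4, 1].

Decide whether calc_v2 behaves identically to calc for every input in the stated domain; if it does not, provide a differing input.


Not equivalent: base=-4, step=1 separates them (-123363240 vs -148035888).
calc: total becomes -6; next ((((total * 4) - (-3 * base)) < max(step, step)) and ((-total) >= (base * total))) evaluates to false; next step becomes -5; next count becomes 0; next at idx=3:; next count becomes 0; next at pos=0:; next count becomes 20; next at idx=4:; next count becomes -460; next at pos=0:; next count becomes -440; next at idx=5:; next count becomes 10120; next at pos=0:; next count becomes 10140; next at idx=6:; next count becomes -233220; next at pos=0:; next count becomes -233200; next at idx=7:; next count becomes 5363600; next at pos=0:; next count becomes 5363620; next at idx=8:; next count becomes -123363260; next at pos=0:; next count becomes -123363240; next total becomes 0; next final value -123363240
calc_v2: total becomes -6; next ((max(step, step) > ((total * 4) - (-3 * base))) and ((-total) >= (base * total))) evaluates to false; next step becomes -6; next count becomes 0; next at idx=3:; next count becomes 0; next at pos=0:; next count becomes 24; next at idx=4:; next count becomes -552; next at pos=0:; next count becomes -528; next at idx=5:; next count becomes 12144; next at pos=0:; next count becomes 12168; next at idx=6:; next count becomes -279864; next at pos=0:; next count becomes -279840; next at idx=7:; next count becomes 6436320; next at pos=0:; next count becomes 6436344; next at idx=8:; next count becomes -148035912; next at pos=0:; next count becomes -148035888; next total becomes 0; next final value -148035888
verdict: not equivalent; witness: base=-4, step=1


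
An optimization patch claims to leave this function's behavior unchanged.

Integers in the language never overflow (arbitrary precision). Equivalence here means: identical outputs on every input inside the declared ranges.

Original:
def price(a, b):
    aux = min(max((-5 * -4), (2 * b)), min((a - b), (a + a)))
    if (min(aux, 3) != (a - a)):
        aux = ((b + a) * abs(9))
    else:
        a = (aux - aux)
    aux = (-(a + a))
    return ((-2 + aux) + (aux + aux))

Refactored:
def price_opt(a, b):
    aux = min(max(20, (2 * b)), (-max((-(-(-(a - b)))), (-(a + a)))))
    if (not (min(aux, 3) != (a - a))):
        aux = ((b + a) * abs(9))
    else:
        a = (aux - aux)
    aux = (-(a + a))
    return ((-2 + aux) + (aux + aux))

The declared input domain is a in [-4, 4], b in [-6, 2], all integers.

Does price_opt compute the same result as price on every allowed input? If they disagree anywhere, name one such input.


The rewrite breaks on a=-4, b=-6, where the results are 22 and -2.
price: aux := -8 | (min(aux, 3) != (a - a)): true | aux := -90 | aux := 8 | result 22
price_opt: aux := -8 | (not (min(aux, 3) != (a - a))): false | a := 0 | aux := 0 | result -2
verdict: not equivalent; witness: a=-4, b=-6


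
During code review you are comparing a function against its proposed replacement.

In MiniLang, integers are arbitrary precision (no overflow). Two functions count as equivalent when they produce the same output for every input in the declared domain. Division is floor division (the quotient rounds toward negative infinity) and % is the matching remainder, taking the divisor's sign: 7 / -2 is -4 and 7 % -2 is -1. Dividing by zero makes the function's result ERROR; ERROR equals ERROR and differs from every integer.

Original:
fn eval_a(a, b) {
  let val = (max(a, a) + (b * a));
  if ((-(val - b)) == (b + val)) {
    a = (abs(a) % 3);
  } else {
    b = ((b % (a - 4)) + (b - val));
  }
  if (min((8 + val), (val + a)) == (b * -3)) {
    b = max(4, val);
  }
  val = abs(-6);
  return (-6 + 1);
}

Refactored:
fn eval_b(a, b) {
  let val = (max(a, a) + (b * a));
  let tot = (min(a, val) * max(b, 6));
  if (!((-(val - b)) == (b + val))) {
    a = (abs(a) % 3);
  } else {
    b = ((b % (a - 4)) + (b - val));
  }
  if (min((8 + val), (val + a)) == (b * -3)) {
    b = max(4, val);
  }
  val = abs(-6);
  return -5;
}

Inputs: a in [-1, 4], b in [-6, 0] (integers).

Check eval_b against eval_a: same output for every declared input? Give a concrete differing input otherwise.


These are not equivalent — on a=4, b=-6 the outputs split (ERROR vs -5).
eval_a: val := -20 | ((-(val - b)) == (b + val)): false | divide-by-zero, output ERROR
eval_b: val := -20 | tot := -120 | (!((-(val - b)) == (b + val))): true | a := 1 | (min((8 + val), (val + a)) == (b * -3)): false | val := 6 | result -5
verdict: not equivalent; witness: a=4, b=-6


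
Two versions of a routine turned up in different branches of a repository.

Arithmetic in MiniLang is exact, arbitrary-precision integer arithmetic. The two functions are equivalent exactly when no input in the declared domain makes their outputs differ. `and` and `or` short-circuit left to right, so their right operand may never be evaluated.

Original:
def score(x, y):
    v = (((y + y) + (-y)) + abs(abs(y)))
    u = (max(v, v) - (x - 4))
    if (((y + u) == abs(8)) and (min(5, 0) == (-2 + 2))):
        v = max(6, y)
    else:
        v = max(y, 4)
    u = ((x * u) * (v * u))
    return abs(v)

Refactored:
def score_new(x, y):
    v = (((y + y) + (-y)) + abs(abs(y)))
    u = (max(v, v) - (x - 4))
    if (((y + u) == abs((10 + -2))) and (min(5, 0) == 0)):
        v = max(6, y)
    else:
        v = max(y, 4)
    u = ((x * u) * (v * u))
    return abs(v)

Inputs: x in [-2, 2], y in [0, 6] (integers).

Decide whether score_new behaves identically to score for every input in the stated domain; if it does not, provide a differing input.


Behavior is preserved: although constant usage differs, the outputs never diverge.
One worked example (x=-2, y=1) — score: v becomes 2; next u becomes 8; next (((y + u) == abs(8)) and (min(5, 0) == (-2 + 2))) evaluates to false; next v becomes 4; next u becomes -512; next final value 4; score_new: v becomes 2; next u becomes 8; next (((y + u) == abs((10 + -2))) and (min(5, 0) == 0)) evaluates to false; next v becomes 4; next u becomes -512; next final value 4; agreement on 4.
Every one of the 35 inputs gives matching results.
verdict: equivalent


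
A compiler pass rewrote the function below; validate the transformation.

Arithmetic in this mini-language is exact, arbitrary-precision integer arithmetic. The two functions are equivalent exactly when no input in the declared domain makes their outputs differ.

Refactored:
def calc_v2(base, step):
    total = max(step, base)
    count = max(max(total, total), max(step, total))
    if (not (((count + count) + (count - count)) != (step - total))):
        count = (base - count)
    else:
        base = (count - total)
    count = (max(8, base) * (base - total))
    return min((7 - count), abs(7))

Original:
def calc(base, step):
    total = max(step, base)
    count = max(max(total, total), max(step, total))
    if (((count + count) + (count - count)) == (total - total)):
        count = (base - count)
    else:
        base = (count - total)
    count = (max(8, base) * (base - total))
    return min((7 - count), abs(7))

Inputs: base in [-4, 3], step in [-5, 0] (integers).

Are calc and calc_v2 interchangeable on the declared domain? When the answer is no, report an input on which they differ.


Evaluate both at base=-1, step=-3.
calc: total becomes -1; next count becomes -1; next (((count + count) + (count - count)) == (total - total)) evaluates to false; next base becomes 0; next count becomes 8; next final value -1
calc_v2: total becomes -1; next count becomes -1; next (not (((count + count) + (count - count)) != (step - total))) evaluates to true; next count becomes 0; next count becomes 0; next final value 7
-1 against 7: the behavior changed.
verdict: not equivalent; witness: base=-1, step=-3


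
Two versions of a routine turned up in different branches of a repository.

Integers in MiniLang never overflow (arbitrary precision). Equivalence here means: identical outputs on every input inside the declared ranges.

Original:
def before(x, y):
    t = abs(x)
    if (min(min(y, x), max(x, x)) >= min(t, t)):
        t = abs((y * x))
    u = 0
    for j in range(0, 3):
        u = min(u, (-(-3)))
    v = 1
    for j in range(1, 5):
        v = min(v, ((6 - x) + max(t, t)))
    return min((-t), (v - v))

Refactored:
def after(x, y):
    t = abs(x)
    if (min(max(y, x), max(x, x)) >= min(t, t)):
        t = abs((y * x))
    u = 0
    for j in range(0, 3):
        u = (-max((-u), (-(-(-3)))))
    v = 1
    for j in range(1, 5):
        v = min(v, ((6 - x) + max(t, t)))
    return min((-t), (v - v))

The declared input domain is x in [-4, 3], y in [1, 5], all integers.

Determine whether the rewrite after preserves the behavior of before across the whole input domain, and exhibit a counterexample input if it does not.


Try x=3, y=2.
before: t = 3; (min(min(y, x), max(x, x)) >= min(t, t)) -> false; u = 0; [j=0]; u = 0; [j=1]; u = 0; [j=2]; u = 0; v = 1; [j=1]; v = 1; [j=2]; v = 1; [j=3]; v = 1; [j=4]; v = 1; return -3
after: t = 3; (min(max(y, x), max(x, x)) >= min(t, t)) -> true; t = 6; u = 0; [j=0]; u = 0; [j=1]; u = 0; [j=2]; u = 0; v = 1; [j=1]; v = 1; [j=2]; v = 1; [j=3]; v = 1; [j=4]; v = 1; return -6
-3 vs -6 — the two versions disagree here.
verdict: not equivalent; witness: x=3, y=2


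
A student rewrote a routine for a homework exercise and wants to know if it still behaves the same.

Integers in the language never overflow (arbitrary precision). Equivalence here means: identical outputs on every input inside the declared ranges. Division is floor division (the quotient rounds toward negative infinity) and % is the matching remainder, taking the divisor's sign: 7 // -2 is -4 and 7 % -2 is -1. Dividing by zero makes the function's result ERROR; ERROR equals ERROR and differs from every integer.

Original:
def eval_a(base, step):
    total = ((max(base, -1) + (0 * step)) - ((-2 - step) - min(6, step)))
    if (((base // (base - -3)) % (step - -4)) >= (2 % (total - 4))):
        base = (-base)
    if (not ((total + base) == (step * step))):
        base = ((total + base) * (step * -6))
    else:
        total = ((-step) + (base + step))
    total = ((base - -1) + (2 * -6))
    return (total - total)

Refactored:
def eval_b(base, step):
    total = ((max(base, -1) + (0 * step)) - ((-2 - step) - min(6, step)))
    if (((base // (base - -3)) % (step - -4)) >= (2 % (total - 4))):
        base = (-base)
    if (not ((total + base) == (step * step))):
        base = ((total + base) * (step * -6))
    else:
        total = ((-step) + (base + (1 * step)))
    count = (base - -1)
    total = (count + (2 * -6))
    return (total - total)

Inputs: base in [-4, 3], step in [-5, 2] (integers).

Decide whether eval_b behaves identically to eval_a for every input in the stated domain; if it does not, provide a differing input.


The two are interchangeable: constant usage differs, and arithmetic usage differs, and statement counts differ, and local variable names differ, and every declared input agrees.
As a probe, take base=-1, step=-2: eval_a runs total = -3; (((base // (base - -3)) % (step - -4)) >= (2 % (total - 4))) -> true; base = 1; (not ((total + base) == (step * step))) -> true; base = -24; total = -35; return 0; eval_b runs total = -3; (((base // (base - -3)) % (step - -4)) >= (2 % (total - 4))) -> true; base = 1; (not ((total + base) == (step * step))) -> true; base = -24; count = -23; total = -35; return 0; both end at 0.
Sweeping the whole domain (64 inputs) finds no disagreement.
verdict: equivalent


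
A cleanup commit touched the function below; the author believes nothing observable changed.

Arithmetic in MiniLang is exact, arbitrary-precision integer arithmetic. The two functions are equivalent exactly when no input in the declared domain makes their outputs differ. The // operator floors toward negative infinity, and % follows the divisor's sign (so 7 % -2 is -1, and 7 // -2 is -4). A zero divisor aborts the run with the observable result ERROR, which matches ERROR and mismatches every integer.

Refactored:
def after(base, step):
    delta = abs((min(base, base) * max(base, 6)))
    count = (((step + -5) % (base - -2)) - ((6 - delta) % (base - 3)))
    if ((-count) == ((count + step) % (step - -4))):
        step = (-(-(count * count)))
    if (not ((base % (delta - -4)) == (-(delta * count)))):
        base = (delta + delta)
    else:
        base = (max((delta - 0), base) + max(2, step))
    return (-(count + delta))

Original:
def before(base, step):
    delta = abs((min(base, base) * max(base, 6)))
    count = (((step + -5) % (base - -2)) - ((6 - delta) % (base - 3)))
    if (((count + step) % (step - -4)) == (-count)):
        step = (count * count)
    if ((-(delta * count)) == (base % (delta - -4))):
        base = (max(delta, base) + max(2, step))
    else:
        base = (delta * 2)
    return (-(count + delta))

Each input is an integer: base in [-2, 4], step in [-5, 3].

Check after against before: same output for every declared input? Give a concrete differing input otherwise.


Behavior is preserved: although boolean connective usage differs; constant usage differs; arithmetic usage differs, the outputs never diverge.
Spot check at base=4, step=-5 — before: delta = 24; count = 2; (((count + step) % (step - -4)) == (-count)) -> false; ((-(delta * count)) == (base % (delta - -4))) -> false; base = 48; return -26. after: delta = 24; count = 2; ((-count) == ((count + step) % (step - -4))) -> false; (not ((base % (delta - -4)) == (-(delta * count)))) -> true; base = 48; return -26. Both give -26.
Across all 63 domain points the two functions coincide.
verdict: equivalent


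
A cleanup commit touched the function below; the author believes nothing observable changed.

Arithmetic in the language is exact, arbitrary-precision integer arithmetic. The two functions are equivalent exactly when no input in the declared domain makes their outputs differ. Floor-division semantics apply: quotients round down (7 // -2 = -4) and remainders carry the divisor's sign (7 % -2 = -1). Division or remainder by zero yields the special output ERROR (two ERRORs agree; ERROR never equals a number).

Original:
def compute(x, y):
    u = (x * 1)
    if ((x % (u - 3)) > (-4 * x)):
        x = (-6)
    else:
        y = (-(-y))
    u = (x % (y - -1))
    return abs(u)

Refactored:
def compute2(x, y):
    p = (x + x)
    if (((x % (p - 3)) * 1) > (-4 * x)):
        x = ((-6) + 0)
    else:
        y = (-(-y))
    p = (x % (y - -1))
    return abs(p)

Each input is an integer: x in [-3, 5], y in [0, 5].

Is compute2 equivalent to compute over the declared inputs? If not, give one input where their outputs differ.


Take x=3, y=0.
compute: u becomes 3; next hits division by zero so the output is ERROR
compute2: p becomes 6; next (((x % (p - 3)) * 1) > (-4 * x)) evaluates to true; next x becomes -6; next p becomes 0; next final value 0
ERROR != 0, so the rewrite changes behavior.
verdict: not equivalent; witness: x=3, y=0


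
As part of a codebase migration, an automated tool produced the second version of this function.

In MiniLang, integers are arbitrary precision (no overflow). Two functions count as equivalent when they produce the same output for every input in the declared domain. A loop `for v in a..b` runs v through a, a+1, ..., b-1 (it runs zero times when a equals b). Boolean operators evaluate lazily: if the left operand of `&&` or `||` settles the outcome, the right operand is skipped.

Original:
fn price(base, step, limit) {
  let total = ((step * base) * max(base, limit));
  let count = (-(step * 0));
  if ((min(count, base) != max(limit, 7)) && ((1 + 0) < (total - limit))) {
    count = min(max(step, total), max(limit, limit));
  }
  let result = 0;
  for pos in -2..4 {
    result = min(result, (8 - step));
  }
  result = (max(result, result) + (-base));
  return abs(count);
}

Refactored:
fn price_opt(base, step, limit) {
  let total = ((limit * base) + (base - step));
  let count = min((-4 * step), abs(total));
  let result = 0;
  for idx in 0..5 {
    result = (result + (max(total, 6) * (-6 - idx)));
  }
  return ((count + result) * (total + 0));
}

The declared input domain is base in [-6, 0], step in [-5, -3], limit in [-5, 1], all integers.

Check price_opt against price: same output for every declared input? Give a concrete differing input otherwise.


Try base=-6, step=-5, limit=-5.
price: total = -150; count = 0; ((min(count, base) != max(limit, 7)) && ((1 + 0) < (total - limit))) -> false; result = 0; [pos=-2]; result = 0; [pos=-1]; result = 0; [pos=0]; result = 0; [pos=1]; result = 0; [pos=2]; result = 0; [pos=3]; result = 0; result = 6; return 0
price_opt: total = 29; count = 20; result = 0; [idx=0]; result = -174; [idx=1]; result = -377; [idx=2]; result = -609; [idx=3]; result = -870; [idx=4]; result = -1160; return -33060
0 != -33060, so the rewrite changes behavior.
verdict: not equivalent; witness: base=-6, step=-5, limit=-5


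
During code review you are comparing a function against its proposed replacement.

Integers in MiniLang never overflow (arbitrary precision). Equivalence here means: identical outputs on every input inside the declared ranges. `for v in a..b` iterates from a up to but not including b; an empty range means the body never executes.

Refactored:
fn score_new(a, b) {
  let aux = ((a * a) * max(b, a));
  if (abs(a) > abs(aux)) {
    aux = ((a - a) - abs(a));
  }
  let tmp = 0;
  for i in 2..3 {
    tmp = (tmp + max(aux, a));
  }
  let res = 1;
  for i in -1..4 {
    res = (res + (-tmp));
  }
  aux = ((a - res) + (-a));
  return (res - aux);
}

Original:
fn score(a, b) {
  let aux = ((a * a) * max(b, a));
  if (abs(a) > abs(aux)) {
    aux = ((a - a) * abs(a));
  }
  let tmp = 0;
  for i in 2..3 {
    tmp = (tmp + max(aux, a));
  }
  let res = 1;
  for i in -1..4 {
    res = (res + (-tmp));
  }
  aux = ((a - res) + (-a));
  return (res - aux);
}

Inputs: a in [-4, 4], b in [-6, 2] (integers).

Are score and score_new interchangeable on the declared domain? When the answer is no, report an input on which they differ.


The rewrite breaks on a=-4, b=0, where the results are 2 and 42.
score: aux becomes 0; next (abs(a) > abs(aux)) evaluates to true; next aux becomes 0; next tmp becomes 0; next at i=2:; next tmp becomes 0; next res becomes 1; next at i=-1:; next res becomes 1; next at i=0:; next res becomes 1; next at i=1:; next res becomes 1; next at i=2:; next res becomes 1; next at i=3:; next res becomes 1; next aux becomes -1; next final value 2
score_new: aux becomes 0; next (abs(a) > abs(aux)) evaluates to true; next aux becomes -4; next tmp becomes 0; next at i=2:; next tmp becomes -4; next res becomes 1; next at i=-1:; next res becomes 5; next at i=0:; next res becomes 9; next at i=1:; next res becomes 13; next at i=2:; next res becomes 17; next at i=3:; next res becomes 21; next aux becomes -21; next final value 42
verdict: not equivalent; witness: a=-4, b=0


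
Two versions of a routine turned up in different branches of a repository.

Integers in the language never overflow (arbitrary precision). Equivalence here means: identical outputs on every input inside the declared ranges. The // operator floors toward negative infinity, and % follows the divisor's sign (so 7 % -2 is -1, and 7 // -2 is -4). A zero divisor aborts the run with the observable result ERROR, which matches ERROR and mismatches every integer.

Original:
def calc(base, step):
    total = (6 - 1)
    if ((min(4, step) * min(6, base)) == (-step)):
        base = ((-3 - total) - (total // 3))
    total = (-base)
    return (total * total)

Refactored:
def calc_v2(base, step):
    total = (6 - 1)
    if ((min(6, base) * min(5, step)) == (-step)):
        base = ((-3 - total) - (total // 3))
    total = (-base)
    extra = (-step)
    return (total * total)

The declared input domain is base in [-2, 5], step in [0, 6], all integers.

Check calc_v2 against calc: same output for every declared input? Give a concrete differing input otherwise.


Evaluate both at base=-1, step=5.
calc: total := 5 | ((min(4, step) * min(6, base)) == (-step)): false | total := 1 | result 1
calc_v2: total := 5 | ((min(6, base) * min(5, step)) == (-step)): true | base := -9 | total := 9 | extra := -5 | result 81
1 vs 81 — the two versions disagree here.
verdict: not equivalent; witness: base=-1, step=5


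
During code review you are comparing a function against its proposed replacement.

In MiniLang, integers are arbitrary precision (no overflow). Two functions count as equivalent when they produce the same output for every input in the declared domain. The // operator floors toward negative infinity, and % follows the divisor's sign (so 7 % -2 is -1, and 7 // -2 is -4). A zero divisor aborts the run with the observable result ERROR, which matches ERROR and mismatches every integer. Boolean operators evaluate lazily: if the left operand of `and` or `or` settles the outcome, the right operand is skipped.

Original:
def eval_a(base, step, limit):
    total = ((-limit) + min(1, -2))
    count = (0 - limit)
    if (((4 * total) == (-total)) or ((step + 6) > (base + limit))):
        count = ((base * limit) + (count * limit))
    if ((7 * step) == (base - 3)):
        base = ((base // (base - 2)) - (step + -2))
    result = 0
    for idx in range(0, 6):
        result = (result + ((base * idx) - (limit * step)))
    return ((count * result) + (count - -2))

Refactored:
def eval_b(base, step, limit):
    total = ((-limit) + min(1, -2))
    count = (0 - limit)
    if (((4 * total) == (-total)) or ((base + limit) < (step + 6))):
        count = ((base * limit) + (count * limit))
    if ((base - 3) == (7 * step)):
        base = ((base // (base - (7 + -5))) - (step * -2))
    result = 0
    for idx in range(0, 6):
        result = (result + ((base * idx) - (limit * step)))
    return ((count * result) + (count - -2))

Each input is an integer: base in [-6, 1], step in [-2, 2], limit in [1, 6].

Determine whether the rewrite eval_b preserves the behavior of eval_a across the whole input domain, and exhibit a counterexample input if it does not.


The rewrite breaks on base=-4, step=-1, limit=1, where the results are -258 and 117.
eval_a: total=-3, then count=-1, then (((4 * total) == (-total)) or ((step + 6) > (base + limit))) is true, then count=-5, then ((7 * step) == (base - 3)) is true, then base=3, then result=0, then (idx=0), then result=1, then (idx=1), then result=5, then (idx=2), then result=12, then (idx=3), then result=22, then (idx=4), then result=35, then (idx=5), then result=51, then returns -258
eval_b: total=-3, then count=-1, then (((4 * total) == (-total)) or ((base + limit) < (step + 6))) is true, then count=-5, then ((base - 3) == (7 * step)) is true, then base=-2, then result=0, then (idx=0), then result=1, then (idx=1), then result=0, then (idx=2), then result=-3, then (idx=3), then result=-8, then (idx=4), then result=-15, then (idx=5), then result=-24, then returns 117
verdict: not equivalent; witness: base=-4, step=-1, limit=1


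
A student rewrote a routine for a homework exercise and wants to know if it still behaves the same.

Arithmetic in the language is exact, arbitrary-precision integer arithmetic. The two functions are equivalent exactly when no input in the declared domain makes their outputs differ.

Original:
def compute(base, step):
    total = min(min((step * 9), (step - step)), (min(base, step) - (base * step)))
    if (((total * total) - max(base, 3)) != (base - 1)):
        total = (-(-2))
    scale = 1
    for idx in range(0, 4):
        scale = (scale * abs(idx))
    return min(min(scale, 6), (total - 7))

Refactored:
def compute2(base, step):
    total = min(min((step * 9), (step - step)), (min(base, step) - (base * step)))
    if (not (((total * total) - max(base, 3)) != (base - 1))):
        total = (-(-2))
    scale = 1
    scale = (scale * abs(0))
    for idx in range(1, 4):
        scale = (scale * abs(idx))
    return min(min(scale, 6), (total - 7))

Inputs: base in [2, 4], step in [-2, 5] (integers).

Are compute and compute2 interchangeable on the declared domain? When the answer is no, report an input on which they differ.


Consider the input base=2, step=-2.
compute: total := -18 | (((total * total) - max(base, 3)) != (base - 1)): true | total := 2 | scale := 1 | iter idx=0: | scale := 0 | iter idx=1: | scale := 0 | iter idx=2: | scale := 0 | iter idx=3: | scale := 0 | result -5
compute2: total := -18 | (not (((total * total) - max(base, 3)) != (base - 1))): false | scale := 1 | scale := 0 | iter idx=1: | scale := 0 | iter idx=2: | scale := 0 | iter idx=3: | scale := 0 | result -25
-5 against -25: the behavior changed.
verdict: not equivalent; witness: base=2, step=-2


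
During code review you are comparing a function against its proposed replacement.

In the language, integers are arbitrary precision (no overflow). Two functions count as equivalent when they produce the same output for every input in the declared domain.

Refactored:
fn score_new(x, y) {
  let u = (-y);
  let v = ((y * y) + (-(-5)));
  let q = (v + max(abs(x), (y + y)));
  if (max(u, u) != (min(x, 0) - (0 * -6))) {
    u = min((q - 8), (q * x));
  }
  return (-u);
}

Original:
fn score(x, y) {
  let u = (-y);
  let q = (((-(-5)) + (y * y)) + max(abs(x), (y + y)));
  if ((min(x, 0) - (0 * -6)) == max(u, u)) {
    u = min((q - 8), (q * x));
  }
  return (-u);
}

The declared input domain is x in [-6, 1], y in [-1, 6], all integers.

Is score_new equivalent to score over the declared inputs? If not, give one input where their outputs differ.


There is a counterexample at x=-6, y=-1: -1 on one side, 72 on the other.
score: u becomes 1; next q becomes 12; next ((min(x, 0) - (0 * -6)) == max(u, u)) evaluates to false; next final value -1
score_new: u becomes 1; next v becomes 6; next q becomes 12; next (max(u, u) != (min(x, 0) - (0 * -6))) evaluates to true; next u becomes -72; next final value 72
verdict: not equivalent; witness: x=-6, y=-1


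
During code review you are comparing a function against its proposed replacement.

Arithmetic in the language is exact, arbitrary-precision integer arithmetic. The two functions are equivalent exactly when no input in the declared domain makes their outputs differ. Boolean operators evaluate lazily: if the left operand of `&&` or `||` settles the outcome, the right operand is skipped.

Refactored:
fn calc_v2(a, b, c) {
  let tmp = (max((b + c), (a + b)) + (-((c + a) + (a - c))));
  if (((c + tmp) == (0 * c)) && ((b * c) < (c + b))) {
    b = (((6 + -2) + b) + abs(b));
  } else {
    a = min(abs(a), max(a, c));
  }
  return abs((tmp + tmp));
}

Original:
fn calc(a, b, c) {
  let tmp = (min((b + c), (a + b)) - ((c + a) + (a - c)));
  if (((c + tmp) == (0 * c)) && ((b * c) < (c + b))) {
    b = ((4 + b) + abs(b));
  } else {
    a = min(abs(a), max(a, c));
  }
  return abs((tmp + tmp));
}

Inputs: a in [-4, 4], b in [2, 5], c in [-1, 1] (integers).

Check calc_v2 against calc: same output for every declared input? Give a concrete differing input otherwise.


Input a=-4, b=2, c=-1: 12 from calc versus 18 from calc_v2.
verdict: not equivalent; witness: a=-4, b=2, c=-1
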